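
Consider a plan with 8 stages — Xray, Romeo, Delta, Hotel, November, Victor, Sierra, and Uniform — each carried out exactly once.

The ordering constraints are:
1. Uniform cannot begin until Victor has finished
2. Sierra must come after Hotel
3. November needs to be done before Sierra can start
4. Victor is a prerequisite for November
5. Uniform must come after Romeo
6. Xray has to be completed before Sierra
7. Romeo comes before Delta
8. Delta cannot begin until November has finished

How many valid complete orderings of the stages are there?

720

The stages with no prerequisites are Xray, Romeo, Hotel, Victor; any of them can be placed first.
Systematically extending each partial ordering one stage at a time and counting, there are 720 complete orderings.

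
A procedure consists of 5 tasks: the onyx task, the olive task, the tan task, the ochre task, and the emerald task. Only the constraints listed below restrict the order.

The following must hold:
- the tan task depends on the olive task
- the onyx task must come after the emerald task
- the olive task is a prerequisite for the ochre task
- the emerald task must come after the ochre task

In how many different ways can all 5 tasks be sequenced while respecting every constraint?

4

Only the olive task has no prerequisites, so it must go first.
Enumerating by repeatedly choosing an available task (one whose prerequisites are all placed) gives 4 distinct complete orderings.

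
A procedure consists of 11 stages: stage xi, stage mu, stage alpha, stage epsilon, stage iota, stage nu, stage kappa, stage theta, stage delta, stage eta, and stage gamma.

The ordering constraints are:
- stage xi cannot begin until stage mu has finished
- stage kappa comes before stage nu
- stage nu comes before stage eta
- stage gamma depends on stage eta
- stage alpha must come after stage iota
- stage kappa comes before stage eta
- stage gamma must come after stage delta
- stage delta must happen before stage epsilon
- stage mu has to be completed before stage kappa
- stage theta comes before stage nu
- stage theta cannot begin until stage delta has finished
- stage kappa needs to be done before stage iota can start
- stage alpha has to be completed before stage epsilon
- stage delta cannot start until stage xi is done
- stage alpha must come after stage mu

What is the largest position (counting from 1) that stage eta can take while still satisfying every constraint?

The only stage forced after stage eta (directly or by a chain) is stage gamma.
With 1 mandatory successor out of 11 stages total, the latest slot for stage eta is 11−1 = 10, and it's reachable by doing all non-successors before stage eta.

10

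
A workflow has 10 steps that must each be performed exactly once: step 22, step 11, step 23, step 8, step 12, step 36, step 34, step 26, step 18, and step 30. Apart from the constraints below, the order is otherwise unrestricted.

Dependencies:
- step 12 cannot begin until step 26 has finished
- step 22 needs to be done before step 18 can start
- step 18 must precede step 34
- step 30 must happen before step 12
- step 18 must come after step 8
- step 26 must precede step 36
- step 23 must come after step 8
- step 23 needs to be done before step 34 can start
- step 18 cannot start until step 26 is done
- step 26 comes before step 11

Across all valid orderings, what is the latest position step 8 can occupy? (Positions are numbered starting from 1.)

The steps that are forced after step 8, directly or by a chain of constraints, are step 23, step 34, step 18. That's 3 steps.
So at least 3 steps follow step 8, putting step 8 no later than position 7. That position is achievable by scheduling everything else first.

7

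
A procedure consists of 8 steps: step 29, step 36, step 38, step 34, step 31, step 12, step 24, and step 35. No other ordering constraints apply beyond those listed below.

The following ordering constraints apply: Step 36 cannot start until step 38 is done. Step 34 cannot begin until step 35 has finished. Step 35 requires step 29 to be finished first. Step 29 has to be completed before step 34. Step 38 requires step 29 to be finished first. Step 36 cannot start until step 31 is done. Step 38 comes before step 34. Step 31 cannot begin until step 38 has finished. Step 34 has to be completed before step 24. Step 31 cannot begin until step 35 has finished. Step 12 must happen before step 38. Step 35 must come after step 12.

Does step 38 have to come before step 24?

Tracing the constraints gives a chain: step 38 → step 34 → step 24.
Hence step 38 necessarily comes before step 24.

Yes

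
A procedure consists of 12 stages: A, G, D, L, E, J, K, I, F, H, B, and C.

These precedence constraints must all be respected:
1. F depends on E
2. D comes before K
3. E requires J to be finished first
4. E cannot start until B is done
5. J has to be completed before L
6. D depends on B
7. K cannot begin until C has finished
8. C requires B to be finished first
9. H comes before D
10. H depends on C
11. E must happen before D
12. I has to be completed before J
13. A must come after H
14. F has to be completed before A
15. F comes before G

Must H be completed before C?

There is a chain C → H, which puts C before H.
So H never precedes C.

No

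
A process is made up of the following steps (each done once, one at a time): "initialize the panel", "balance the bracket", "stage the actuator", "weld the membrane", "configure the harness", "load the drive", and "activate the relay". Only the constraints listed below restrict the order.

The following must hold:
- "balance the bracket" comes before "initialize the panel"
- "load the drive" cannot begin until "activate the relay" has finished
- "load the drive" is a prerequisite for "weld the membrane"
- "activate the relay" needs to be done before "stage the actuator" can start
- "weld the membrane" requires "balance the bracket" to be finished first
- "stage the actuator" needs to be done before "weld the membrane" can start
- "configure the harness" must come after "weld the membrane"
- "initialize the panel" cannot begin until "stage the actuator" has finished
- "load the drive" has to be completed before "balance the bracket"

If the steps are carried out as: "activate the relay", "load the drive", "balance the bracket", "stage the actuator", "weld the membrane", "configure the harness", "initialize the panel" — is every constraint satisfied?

Checking each listed constraint against this order: for instance, "balance the bracket" is in position 3 and "initialize the panel" in position 7, so that constraint holds — and the remaining constraints check out the same way.

Yes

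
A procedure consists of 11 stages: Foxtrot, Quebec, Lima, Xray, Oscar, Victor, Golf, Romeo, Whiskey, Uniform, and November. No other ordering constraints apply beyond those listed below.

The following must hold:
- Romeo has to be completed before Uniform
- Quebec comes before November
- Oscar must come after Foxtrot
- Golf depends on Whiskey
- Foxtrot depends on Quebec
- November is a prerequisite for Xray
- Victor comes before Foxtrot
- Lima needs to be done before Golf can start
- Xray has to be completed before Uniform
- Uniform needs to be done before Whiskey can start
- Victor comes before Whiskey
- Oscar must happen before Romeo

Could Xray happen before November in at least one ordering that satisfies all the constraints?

No

Following November → Xray, November must precede Xray in every valid ordering.
So no valid ordering can have Xray before November.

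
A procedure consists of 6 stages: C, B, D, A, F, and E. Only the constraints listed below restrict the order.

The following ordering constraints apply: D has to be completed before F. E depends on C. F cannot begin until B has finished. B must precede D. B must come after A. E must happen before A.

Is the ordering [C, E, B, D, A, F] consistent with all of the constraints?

No

The sequence places B ahead of A.
Since A is required before B, the ordering is invalid.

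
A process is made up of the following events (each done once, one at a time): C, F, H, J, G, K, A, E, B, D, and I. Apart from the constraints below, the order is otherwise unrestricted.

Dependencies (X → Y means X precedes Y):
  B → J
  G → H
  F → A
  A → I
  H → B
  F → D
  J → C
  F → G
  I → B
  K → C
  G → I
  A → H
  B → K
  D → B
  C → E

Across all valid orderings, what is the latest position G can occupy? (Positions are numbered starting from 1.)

4

Following every chain forward from G, the events that must come later are C, H, J, K, E, B, I — 7 of them.
With 7 mandatory successors out of 11 events total, the latest slot for G is 11−7 = 4, and it's reachable by doing all non-successors before G.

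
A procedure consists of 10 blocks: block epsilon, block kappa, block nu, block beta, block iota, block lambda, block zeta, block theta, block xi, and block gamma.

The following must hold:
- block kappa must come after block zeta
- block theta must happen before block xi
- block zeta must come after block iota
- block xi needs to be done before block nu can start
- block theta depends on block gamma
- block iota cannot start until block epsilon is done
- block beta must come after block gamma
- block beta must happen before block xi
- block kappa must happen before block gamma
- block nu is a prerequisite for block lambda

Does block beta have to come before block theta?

Block beta and block theta are not related by any chain of constraints.
A valid ordering placing block theta before block beta exists, so the answer is no.

No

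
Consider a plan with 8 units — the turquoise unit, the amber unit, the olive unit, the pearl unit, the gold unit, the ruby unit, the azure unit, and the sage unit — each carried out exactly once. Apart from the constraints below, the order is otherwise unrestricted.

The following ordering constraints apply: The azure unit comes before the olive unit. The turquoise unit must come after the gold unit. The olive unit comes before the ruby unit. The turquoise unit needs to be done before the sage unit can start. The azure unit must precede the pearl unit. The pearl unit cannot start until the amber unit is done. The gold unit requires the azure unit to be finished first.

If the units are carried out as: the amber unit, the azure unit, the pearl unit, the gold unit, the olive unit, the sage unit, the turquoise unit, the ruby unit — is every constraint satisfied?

The sequence places the sage unit ahead of the turquoise unit.
But one of the constraints requires the turquoise unit before the sage unit, so this ordering violates it.

No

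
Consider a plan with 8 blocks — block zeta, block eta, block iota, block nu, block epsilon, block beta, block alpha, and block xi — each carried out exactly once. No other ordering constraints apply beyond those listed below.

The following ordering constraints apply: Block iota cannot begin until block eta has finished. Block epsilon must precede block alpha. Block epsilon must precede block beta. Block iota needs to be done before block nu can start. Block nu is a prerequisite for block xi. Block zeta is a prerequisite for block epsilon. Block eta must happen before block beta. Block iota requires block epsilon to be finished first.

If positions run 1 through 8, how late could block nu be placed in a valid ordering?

7

The only block forced after block nu (directly or by a chain) is block xi.
So at least 1 block follows block nu, putting block nu no later than position 7. That position is achievable by scheduling everything else first.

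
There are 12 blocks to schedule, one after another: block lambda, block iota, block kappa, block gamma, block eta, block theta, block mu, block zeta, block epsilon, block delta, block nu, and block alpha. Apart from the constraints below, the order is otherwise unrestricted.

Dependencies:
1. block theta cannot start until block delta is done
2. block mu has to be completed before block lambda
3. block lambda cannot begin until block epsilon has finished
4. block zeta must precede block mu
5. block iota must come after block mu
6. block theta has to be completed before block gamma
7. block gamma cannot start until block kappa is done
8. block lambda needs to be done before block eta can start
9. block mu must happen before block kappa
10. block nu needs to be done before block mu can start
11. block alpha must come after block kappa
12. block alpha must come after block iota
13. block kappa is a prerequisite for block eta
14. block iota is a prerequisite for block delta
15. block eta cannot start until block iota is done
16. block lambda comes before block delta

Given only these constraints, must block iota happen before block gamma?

Chaining the stated constraints: block iota → block delta → block theta → block gamma.
That forces block iota before block gamma in every valid schedule.

Yes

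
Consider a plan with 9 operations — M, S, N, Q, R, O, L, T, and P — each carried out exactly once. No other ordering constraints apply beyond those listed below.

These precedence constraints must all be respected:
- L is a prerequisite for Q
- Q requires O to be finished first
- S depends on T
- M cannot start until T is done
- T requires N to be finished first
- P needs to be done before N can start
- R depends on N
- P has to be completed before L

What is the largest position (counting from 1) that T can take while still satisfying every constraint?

7

Following every chain forward from T, the operations that must come later are M, S — 2 of them.
So at least 2 operations follow T, putting T no later than position 7. That position is achievable by scheduling everything else first.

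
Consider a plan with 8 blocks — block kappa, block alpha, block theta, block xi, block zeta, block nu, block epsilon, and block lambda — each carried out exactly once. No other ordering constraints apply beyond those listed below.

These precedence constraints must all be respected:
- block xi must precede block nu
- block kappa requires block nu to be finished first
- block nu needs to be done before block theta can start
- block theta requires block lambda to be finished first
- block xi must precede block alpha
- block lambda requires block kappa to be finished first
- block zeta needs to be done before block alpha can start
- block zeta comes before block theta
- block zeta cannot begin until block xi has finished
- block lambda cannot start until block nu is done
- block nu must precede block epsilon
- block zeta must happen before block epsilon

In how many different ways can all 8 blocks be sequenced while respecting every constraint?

62

Block xi is the only block with nothing required before it, so every ordering starts there.
Enumerating by repeatedly choosing an available block (one whose prerequisites are all placed) gives 62 distinct complete orderings.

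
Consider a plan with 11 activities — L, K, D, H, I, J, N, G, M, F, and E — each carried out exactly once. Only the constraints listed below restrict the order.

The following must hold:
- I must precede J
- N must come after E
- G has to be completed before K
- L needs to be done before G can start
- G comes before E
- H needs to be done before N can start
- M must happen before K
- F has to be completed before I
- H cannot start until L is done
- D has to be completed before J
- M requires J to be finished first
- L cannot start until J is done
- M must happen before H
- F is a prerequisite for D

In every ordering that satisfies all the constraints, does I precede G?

Yes

There is a constraint chain I → J → L → G.
Hence I necessarily comes before G.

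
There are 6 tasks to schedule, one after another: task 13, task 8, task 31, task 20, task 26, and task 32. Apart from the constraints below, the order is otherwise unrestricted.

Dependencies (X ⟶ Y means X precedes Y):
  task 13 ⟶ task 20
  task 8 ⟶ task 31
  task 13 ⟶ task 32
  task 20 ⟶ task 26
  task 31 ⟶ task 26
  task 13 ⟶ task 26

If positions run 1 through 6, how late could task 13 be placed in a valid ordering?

Every task that must follow task 13 has to come after it. Tracing all chains starting from task 13, those tasks are: task 20, task 26, task 32 — 3 in total.
So at least 3 tasks follow task 13, putting task 13 no later than position 3. That position is achievable by scheduling everything else first.

3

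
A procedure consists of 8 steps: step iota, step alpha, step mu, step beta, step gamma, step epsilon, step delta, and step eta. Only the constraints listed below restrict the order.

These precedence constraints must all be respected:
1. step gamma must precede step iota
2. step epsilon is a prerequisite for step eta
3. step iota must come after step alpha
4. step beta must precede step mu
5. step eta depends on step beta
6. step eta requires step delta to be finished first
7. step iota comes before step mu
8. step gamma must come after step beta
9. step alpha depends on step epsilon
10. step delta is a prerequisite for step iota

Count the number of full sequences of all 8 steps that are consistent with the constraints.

126

The steps with no prerequisites are step beta, step epsilon, step delta; any of them can be placed first.
Counting all ways to extend the partial order to a total order gives 126.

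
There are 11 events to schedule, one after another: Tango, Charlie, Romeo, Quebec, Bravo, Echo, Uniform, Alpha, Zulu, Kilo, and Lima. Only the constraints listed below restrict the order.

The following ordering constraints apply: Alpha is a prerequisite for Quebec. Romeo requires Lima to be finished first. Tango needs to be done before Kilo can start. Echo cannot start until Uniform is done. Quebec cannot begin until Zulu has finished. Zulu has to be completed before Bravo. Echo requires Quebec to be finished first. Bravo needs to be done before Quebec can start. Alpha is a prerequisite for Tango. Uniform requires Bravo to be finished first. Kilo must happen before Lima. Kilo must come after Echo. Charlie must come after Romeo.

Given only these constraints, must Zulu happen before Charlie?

Yes

Tracing the constraints gives a chain: Zulu → Quebec → Echo → Kilo → Lima → Romeo → Charlie.
So Zulu must precede Charlie in any valid ordering.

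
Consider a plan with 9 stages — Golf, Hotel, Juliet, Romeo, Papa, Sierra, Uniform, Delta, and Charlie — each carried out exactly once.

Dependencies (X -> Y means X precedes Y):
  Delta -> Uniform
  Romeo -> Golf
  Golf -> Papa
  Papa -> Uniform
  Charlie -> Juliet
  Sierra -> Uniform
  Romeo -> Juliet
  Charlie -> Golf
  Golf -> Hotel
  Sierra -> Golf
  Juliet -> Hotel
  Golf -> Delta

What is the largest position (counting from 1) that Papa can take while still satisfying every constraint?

Following the constraints forward from Papa, its only required successor is Uniform.
So at least 1 stage follows Papa, putting Papa no later than position 8. That position is achievable by scheduling everything else first.

8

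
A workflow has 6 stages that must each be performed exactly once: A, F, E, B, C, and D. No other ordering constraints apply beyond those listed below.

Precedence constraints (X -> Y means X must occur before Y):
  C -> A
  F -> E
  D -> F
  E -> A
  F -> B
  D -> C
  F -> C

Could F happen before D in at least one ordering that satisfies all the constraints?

There is a dependency chain D → F, so F always comes after D.
So no valid ordering can have F before D.

No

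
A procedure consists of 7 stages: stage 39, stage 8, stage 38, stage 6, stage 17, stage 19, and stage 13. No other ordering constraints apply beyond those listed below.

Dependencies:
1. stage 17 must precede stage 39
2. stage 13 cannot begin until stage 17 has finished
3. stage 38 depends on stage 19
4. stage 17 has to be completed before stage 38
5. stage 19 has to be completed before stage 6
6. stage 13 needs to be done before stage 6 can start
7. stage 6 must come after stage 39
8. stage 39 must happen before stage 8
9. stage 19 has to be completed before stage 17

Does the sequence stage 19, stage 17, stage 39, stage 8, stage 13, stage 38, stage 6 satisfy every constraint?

Yes

Going through the constraints one by one, each required predecessor appears earlier in the sequence than its dependent — e.g. stage 19 (position 1) is before stage 6 (position 7), as required.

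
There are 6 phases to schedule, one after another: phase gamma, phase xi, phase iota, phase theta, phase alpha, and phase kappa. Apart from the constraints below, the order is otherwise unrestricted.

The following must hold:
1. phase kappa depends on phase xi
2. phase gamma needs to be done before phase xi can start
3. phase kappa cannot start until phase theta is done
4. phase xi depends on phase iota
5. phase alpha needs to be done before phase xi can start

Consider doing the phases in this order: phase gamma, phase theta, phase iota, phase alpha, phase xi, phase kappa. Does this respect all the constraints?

Going through the constraints one by one, each required predecessor appears earlier in the sequence than its dependent — e.g. phase theta (position 2) is before phase kappa (position 6), as required.

Yes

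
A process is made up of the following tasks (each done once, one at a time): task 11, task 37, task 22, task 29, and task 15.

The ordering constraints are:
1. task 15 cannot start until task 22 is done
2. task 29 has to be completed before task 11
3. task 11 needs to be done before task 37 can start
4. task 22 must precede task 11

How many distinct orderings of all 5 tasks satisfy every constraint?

7

2 tasks have no prerequisites (task 22, task 29), so any of them could come first.
Systematically extending each partial ordering one task at a time and counting, there are 7 complete orderings.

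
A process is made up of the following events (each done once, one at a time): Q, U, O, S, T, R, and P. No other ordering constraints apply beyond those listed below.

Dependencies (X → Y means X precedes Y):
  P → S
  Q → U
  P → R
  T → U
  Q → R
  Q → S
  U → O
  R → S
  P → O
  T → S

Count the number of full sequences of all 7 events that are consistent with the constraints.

48

3 events have no prerequisites (Q, T, P), so any of them could come first.
Counting all ways to extend the partial order to a total order gives 48.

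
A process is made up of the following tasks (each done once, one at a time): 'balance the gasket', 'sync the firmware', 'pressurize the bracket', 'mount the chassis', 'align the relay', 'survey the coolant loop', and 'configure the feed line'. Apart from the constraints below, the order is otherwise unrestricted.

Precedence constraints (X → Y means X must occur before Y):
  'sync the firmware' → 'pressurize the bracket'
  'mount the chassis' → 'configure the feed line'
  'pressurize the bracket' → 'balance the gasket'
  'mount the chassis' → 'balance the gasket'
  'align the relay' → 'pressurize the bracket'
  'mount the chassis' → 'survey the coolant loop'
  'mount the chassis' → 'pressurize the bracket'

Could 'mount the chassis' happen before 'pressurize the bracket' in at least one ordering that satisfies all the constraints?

The constraints force 'mount the chassis' before 'pressurize the bracket', so yes — every valid ordering has 'mount the chassis' earlier.

Yes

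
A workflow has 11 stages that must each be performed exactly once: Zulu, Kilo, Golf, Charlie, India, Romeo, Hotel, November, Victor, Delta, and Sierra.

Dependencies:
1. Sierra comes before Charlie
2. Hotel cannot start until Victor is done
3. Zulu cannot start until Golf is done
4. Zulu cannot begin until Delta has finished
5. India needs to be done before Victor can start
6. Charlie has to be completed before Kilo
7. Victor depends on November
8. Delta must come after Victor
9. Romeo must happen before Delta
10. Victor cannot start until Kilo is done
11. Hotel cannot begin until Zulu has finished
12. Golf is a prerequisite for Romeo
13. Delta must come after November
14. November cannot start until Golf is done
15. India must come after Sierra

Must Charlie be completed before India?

No

Charlie and India are not related by any chain of constraints.
A valid ordering placing India before Charlie exists, so the answer is no.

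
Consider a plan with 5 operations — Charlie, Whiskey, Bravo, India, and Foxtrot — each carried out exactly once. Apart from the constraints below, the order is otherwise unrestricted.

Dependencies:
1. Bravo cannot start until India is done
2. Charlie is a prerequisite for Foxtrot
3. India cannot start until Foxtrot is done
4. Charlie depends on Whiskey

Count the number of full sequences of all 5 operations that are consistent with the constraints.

Whiskey is the only operation with nothing required before it, so every ordering starts there.
Continuing from there, at each step only one operation has all its prerequisites placed, so the ordering is fully determined — there is exactly 1.

1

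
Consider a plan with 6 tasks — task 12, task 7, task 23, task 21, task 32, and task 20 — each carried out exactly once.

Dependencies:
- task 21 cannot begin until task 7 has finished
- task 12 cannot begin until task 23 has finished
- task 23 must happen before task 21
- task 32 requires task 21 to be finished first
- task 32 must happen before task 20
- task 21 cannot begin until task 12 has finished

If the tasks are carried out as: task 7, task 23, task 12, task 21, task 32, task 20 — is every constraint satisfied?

Yes

Every stated constraint is respected: task 7 sits at position 1, ahead of task 21 at position 4, and each of the other listed pairs likewise has the predecessor earlier in the sequence.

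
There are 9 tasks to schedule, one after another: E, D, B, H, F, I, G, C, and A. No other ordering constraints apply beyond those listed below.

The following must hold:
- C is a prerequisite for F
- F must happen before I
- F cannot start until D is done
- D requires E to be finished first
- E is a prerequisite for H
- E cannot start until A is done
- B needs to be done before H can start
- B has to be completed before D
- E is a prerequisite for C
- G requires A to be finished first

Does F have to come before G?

No

F and G are not related by any chain of constraints.
So F can come before G or after — it is not forced.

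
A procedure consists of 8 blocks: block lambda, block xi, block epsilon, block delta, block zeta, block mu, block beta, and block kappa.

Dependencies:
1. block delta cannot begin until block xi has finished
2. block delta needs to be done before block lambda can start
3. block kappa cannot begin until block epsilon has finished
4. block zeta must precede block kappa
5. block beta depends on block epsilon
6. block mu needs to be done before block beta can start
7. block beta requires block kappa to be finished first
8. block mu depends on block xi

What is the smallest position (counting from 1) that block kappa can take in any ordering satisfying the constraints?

Every block that must precede block kappa has to come before it. Tracing all chains that end at block kappa, those blocks are: block epsilon, block zeta — 2 in total.
So at minimum 2 blocks come before block kappa, putting block kappa no earlier than position 3. That position is achievable by scheduling exactly those predecessors first.

3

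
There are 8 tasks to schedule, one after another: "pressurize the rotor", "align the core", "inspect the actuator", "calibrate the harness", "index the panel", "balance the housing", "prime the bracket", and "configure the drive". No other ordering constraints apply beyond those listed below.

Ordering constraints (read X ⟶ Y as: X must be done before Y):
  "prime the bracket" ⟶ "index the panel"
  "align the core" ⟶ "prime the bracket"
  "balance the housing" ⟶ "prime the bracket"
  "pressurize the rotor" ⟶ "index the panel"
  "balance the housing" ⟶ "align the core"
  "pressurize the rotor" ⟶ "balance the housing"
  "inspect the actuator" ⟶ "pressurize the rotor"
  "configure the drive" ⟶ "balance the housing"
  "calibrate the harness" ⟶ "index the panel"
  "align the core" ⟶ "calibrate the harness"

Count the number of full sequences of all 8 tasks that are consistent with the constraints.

2 tasks have no prerequisites ("inspect the actuator", "configure the drive"), so any of them could come first.
Enumerating by repeatedly choosing an available task (one whose prerequisites are all placed) gives 6 distinct complete orderings.

6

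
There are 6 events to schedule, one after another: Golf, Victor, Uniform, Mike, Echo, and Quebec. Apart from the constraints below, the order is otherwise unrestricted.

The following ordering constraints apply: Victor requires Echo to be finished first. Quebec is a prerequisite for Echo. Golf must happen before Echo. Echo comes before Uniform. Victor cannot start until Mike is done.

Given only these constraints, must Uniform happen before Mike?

No

Uniform and Mike are not related by any chain of constraints.
A valid ordering placing Mike before Uniform exists, so the answer is no.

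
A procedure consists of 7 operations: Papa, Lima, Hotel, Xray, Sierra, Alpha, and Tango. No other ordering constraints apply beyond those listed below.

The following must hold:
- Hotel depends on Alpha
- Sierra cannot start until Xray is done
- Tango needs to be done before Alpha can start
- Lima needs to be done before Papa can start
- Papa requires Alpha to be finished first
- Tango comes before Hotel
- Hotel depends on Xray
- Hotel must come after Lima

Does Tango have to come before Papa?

Yes

Following the dependencies: Tango → Alpha → Papa.
Hence Tango necessarily comes before Papa.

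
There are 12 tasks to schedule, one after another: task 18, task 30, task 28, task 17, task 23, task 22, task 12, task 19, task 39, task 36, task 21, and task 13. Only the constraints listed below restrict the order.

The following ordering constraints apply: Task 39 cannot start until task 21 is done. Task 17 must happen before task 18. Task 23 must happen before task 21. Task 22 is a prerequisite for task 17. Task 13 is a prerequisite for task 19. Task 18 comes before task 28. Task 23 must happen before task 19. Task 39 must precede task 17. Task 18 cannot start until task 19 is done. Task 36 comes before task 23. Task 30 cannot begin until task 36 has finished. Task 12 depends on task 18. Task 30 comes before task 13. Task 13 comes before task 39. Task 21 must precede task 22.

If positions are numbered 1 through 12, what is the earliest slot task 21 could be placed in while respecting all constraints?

3

The tasks that are forced before task 21, directly or transitively, are task 23, task 36. That's 2 tasks.
With 2 mandatory predecessors, the earliest task 21 can sit is position 2+1 = 3, and placing just those 2 first achieves it.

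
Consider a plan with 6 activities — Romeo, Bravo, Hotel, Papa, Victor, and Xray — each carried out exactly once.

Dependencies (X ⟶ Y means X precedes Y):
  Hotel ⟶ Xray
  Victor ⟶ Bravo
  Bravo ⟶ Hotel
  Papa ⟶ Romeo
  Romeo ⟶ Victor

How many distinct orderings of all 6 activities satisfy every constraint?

Papa is the only activity with nothing required before it, so every ordering starts there.
Every activity is then forced in turn, so only 1 complete ordering is consistent with the constraints.

1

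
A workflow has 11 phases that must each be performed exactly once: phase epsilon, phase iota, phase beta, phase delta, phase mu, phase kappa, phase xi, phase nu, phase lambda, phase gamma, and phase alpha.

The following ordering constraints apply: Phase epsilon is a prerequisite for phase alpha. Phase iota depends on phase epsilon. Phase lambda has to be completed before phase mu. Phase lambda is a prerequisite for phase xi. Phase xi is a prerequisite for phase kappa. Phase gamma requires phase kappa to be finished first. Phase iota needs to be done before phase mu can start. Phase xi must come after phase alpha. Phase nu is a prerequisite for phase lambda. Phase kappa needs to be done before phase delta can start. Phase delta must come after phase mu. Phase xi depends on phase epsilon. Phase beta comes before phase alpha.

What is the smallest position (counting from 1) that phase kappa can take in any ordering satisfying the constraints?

7

Working backwards through the constraints from phase kappa, its full set of required predecessors is phase epsilon, phase beta, phase xi, phase nu, phase lambda, phase alpha — 6 of them.
With 6 mandatory predecessors, the earliest phase kappa can sit is position 6+1 = 7, and placing just those 6 first achieves it.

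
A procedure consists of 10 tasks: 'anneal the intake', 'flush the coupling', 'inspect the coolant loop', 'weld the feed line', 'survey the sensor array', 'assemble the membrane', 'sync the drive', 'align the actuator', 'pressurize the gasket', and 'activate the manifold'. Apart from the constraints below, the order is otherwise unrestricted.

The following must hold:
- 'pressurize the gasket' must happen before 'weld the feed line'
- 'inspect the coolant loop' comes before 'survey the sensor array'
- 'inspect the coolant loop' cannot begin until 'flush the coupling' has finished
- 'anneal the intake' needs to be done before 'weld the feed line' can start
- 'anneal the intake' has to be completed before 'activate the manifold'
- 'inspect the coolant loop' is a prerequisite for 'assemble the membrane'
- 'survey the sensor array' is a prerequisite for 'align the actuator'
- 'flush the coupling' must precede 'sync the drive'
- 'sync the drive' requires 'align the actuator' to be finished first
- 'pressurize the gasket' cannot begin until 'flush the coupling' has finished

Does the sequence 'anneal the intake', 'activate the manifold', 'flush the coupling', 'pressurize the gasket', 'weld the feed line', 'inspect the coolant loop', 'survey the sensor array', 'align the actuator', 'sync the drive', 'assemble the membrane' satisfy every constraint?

Yes

Every stated constraint is respected: 'flush the coupling' sits at position 3, ahead of 'sync the drive' at position 9, and each of the other listed pairs likewise has the predecessor earlier in the sequence.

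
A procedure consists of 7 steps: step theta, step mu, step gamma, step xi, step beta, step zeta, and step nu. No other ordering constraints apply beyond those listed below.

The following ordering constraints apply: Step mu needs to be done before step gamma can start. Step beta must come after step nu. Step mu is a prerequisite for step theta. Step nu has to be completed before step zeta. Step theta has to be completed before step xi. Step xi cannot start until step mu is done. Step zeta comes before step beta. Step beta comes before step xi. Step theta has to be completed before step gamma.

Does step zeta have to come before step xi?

Following the dependencies: step zeta → step beta → step xi.
Hence step zeta necessarily comes before step xi.

Yes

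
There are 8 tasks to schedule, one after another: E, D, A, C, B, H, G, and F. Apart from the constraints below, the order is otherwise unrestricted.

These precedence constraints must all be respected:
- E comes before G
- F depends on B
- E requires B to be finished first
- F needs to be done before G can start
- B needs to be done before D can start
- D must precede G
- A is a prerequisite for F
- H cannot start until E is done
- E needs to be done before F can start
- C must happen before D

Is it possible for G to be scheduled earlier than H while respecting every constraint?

No chain of constraints runs from H to G, so H is not required to come first.
So a valid ordering placing G earlier than H exists.

Yes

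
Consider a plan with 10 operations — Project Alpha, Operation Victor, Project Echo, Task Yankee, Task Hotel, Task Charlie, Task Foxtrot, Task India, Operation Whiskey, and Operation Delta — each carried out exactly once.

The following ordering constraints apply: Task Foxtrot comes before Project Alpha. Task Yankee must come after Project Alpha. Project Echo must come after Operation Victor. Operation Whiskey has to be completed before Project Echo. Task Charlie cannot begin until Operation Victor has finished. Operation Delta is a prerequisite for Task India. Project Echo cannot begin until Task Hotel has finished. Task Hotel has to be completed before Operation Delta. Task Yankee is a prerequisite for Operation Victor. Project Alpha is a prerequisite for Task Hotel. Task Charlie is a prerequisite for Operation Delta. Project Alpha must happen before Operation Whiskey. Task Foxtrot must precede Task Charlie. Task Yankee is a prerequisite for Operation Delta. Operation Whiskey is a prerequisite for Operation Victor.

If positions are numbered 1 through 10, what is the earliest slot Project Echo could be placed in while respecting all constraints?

7

Working backwards through the constraints from Project Echo, its full set of required predecessors is Project Alpha, Operation Victor, Task Yankee, Task Hotel, Task Foxtrot, Operation Whiskey — 6 of them.
So at minimum 6 operations come before Project Echo, putting Project Echo no earlier than position 7. That position is achievable by scheduling exactly those predecessors first.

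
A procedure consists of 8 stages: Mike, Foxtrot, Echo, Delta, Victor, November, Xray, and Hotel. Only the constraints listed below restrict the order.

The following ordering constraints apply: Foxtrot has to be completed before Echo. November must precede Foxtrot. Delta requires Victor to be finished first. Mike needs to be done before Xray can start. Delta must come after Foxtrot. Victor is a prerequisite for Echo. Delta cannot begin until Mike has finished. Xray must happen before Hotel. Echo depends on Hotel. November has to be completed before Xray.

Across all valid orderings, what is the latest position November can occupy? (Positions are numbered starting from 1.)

3

Following every chain forward from November, the stages that must come later are Foxtrot, Echo, Delta, Xray, Hotel — 5 of them.
So at least 5 stages follow November, putting November no later than position 3. That position is achievable by scheduling everything else first.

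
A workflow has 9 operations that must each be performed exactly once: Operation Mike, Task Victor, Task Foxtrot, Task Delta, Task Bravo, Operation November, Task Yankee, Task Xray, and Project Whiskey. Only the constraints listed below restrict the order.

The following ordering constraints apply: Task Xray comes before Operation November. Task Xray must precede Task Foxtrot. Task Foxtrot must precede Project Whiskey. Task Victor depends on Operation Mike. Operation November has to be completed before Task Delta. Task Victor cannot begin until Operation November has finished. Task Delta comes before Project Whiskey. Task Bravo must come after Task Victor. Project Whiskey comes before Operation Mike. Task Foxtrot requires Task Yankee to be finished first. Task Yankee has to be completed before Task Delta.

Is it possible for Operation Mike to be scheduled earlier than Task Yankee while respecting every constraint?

No

There is a dependency chain Task Yankee → Task Foxtrot → Project Whiskey → Operation Mike, so Operation Mike always comes after Task Yankee.
So no valid ordering can have Operation Mike before Task Yankee.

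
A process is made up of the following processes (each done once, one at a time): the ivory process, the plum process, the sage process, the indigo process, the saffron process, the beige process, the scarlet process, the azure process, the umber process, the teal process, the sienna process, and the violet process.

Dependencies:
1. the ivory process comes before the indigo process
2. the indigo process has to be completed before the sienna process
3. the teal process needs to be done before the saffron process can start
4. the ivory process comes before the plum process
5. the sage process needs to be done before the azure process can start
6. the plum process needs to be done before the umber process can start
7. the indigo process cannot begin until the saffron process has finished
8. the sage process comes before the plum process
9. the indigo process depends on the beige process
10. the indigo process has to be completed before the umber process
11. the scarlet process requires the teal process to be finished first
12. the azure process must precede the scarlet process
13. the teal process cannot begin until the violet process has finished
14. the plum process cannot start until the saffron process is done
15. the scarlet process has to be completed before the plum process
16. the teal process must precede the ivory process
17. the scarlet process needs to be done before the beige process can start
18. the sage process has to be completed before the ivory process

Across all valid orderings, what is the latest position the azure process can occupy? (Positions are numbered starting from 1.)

The processes that are forced after the azure process, directly or by a chain of constraints, are the plum process, the indigo process, the beige process, the scarlet process, the umber process, the sienna process. That's 6 processes.
So at least 6 processes follow the azure process, putting the azure process no later than position 6. That position is achievable by scheduling everything else first.

6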